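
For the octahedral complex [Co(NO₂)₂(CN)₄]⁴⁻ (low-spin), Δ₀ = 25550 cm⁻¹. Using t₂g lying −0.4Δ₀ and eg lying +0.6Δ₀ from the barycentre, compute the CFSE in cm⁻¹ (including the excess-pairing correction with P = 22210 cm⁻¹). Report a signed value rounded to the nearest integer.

Ligand charges: 2×(-1) from NO₂⁻ and 4×(-1) from CN⁻ sum to -6; with overall charge -4, Co is +2.
Group 9 minus oxidation state +2 gives a d⁷ configuration for Co²⁺.
Electron filling gives t₂g⁶ eg¹.
CFSE(orbital) = 6×(-0.4Δ₀) + 1×(0.6Δ₀) = -1.8Δ₀; with Δ₀ = 25550 cm⁻¹ that is -45990 cm⁻¹.
High-spin d⁷ would be t₂g⁵ eg² with 2 pairs; low-spin has 3, so 1 excess pair costs +1P = +22210 cm⁻¹.
Combining: -45990 + 22210 = -23780 cm⁻¹.

-23780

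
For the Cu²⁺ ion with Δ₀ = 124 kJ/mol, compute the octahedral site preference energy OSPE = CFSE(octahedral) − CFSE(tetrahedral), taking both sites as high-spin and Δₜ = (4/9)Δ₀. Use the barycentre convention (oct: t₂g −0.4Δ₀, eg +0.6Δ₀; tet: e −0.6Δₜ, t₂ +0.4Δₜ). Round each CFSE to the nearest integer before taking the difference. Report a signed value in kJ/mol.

-52

Cu sits in group 11; removing 2 electrons leaves Cu²⁺ with 11 − 2 = 9 d electrons.
Octahedral (high-spin): t₂g⁶ eg³, CFSE = 6(−0.4) + 3(+0.6) = -0.6Δ₀ = -0.6 × 124 = -74 kJ/mol.
Tetrahedral: e⁴ t₂⁵, CFSE = 4(−0.6) + 5(+0.4) = -0.4Δₜ = -0.4 × (4/9) × 124 = -22 kJ/mol.
OSPE = CFSE(oct) − CFSE(tet) = -74 − (-22) = -52 kJ/mol.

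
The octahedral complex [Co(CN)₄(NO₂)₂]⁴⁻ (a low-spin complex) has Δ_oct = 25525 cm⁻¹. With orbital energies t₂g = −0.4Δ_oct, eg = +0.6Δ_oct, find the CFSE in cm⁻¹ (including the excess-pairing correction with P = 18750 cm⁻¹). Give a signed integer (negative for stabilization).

-27195

Ligand charges: 4×(-1) from CN⁻ and 2×(-1) from NO₂⁻ sum to -6; with overall charge -4, Co is +2.
Co²⁺: group 9, so d-count = 9 − 2 = 7.
Configuration: t₂g⁶ eg¹.
CFSE(orbital) = 6×(-0.4Δ_oct) + 1×(0.6Δ_oct) = -1.8Δ_oct; with Δ_oct = 25525 cm⁻¹ that is -45945 cm⁻¹.
Relative to high-spin t₂g⁵ eg² (2 paired), the low-spin configuration has 1 additional pair, contributing +1 × 18750 = +18750 cm⁻¹.
Overall CFSE = -45945 + 18750 = -27195 cm⁻¹.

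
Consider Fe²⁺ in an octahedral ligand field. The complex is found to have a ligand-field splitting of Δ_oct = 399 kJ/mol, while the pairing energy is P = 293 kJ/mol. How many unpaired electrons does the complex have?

0

Fe²⁺: group 8, so d-count = 8 − 2 = 6.
With Δ_oct > P the complex is low-spin.
Filling d⁶ accordingly: t2g^6 e_g^0.
Unpaired electrons: 0.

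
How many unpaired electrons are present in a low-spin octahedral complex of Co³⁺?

Co³⁺: group 9, so d-count = 9 − 3 = 6.
Configuration: t2g^6 e_g^0, giving 0 unpaired electrons.

0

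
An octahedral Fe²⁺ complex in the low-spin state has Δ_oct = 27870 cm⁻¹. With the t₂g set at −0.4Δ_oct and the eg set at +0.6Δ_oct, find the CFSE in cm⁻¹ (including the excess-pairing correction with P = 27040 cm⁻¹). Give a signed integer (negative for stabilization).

Fe²⁺: group 8, so d-count = 8 − 2 = 6.
The d⁶ electrons fill as t₂g⁶ eg⁰.
The orbital stabilization is -2.4Δ_oct = -2.4 × 27870 = -66888 cm⁻¹.
Pairing penalty: 3 pairs vs 1 in the high-spin reference → 2 extra × P = 54080 cm⁻¹.
Combining: -66888 + 54080 = -12808 cm⁻¹.

-12808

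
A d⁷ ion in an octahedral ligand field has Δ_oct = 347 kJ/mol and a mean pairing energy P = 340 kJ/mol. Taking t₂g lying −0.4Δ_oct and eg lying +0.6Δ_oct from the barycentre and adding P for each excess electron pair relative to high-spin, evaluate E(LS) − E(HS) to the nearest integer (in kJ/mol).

-7

High-spin d⁷ fills as t₂g⁵ eg² with CFSE 5(−0.4) + 2(+0.6) = -0.8Δ_oct = -278 kJ/mol.
Low-spin: t₂g⁶ eg¹, orbital CFSE = -1.8Δ_oct = -625 kJ/mol; plus 1 excess pair × P = +340 kJ/mol; total -285 kJ/mol.
The difference is -285 − (-278) = -7 kJ/mol, so low-spin lies lower.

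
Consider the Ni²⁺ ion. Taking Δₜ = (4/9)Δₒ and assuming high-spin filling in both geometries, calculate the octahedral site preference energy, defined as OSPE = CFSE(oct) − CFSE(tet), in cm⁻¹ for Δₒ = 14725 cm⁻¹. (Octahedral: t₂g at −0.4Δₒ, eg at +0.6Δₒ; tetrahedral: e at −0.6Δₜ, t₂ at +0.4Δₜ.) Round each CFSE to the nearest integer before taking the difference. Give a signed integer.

Ni sits in group 10; removing 2 electrons leaves Ni²⁺ with 10 − 2 = 8 d electrons.
Octahedral (high-spin): t₂g⁶ eg², CFSE = 6(−0.4) + 2(+0.6) = -1.2Δₒ = -1.2 × 14725 = -17670 cm⁻¹.
Tetrahedral e⁴ t₂⁴ gives -0.8Δₜ = -0.8 × (4/9) × 14725 = -5236 cm⁻¹.
Subtracting, OSPE = -17670 − (-5236) = -12434 cm⁻¹.

-12434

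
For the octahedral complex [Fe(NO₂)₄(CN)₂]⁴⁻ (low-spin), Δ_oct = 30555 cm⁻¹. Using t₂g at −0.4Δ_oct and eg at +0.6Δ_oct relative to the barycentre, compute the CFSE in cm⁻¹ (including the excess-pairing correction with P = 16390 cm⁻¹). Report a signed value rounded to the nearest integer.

-40552

Ligand charges: 4×(-1) from NO₂⁻ and 2×(-1) from CN⁻ sum to -6; with overall charge -4, Fe is +2.
Group 8 minus oxidation state +2 gives a d⁶ configuration for Fe²⁺.
Configuration: t₂g⁶ eg⁰.
CFSE(orbital) = 6×(-0.4Δ_oct) + 0×(0.6Δ_oct) = -2.4Δ_oct; with Δ_oct = 30555 cm⁻¹ that is -73332 cm⁻¹.
Relative to high-spin t₂g⁴ eg² (1 paired), the low-spin configuration has 2 additional pairs, contributing +2 × 16390 = +32780 cm⁻¹.
Net CFSE = -73332 + 32780 = -40552 cm⁻¹.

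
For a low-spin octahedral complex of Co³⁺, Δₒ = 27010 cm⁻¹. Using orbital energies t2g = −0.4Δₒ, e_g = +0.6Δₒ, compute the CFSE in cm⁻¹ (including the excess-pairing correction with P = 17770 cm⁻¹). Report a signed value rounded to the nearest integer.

-29284

Group 9 minus oxidation state +3 gives a d⁶ configuration for Co³⁺.
The d⁶ electrons fill as t2g^6 e_g^0.
CFSE(orbital) = 6×(-0.4Δₒ) + 0×(0.6Δₒ) = -2.4Δₒ; with Δₒ = 27010 cm⁻¹ that is -64824 cm⁻¹.
Relative to high-spin t2g^4 e_g^2 (1 paired), the low-spin configuration has 2 additional pairs, contributing +2 × 17770 = +35540 cm⁻¹.
Net CFSE = -64824 + 35540 = -29284 cm⁻¹.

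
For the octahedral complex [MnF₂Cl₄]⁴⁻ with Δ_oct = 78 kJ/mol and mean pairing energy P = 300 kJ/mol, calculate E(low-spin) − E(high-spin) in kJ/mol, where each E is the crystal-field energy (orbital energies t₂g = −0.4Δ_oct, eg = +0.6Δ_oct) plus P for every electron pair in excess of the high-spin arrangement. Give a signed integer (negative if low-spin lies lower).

Ligand charges: 2×(-1) from F⁻ and 4×(-1) from Cl⁻ sum to -6; with overall charge -4, Mn is +2.
Mn sits in group 7; removing 2 electrons leaves Mn²⁺ with 7 − 2 = 5 d electrons.
High-spin d⁵ fills as t₂g³ eg² with CFSE 3(−0.4) + 2(+0.6) = 0.0Δ_oct = 0 kJ/mol.
Low-spin t₂g⁵ eg⁰ gives -2.0Δ_oct = -156 kJ/mol, but forming 2 extra pairs costs 2P = 600 kJ/mol, so E(LS) = -156 + 600 = 444 kJ/mol.
Thus E(LS) − E(HS) = 444 kJ/mol.

444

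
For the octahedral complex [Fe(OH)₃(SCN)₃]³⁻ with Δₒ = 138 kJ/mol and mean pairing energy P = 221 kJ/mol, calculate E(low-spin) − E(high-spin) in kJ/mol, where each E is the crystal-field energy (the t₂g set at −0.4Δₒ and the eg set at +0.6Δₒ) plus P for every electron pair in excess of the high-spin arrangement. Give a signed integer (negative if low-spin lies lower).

Ligand charges: 3×(-1) from OH⁻ and 3×(-1) from SCN⁻ sum to -6; with overall charge -3, Fe is +3.
Fe is in group 8, so Fe³⁺ is d⁵ (8 − 3 = 5).
High-spin: t₂g³ eg², CFSE = 0.0Δₒ = 0 kJ/mol.
For low-spin the configuration is t₂g⁵ eg⁰: orbital energy -2.0 × 138 = -276 kJ/mol, and 2 additional pairs relative to high-spin add 442 kJ/mol, giving 166 kJ/mol.
Thus E(LS) − E(HS) = 166 kJ/mol.

166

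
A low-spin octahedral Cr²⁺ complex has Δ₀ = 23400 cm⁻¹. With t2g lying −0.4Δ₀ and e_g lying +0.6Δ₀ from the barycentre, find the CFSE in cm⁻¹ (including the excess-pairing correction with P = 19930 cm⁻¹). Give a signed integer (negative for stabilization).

Cr is in group 6, so Cr²⁺ is d⁴ (6 − 2 = 4).
Configuration: t2g^4 e_g^0.
CFSE(orbital) = 4×(-0.4Δ₀) + 0×(0.6Δ₀) = -1.6Δ₀; with Δ₀ = 23400 cm⁻¹ that is -37440 cm⁻¹.
High-spin d⁴ would be t2g^3 e_g^1 with 0 pairs; low-spin has 1, so 1 excess pair costs +1P = +19930 cm⁻¹.
Overall CFSE = -37440 + 19930 = -17510 cm⁻¹.

-17510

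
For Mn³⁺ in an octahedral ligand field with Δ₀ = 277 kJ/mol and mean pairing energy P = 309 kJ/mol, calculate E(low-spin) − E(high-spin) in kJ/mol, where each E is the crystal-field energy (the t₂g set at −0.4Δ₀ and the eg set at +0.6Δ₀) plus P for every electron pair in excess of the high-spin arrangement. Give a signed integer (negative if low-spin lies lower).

32

Group 7 minus oxidation state +3 gives a d⁴ configuration for Mn³⁺.
High-spin: t₂g³ eg¹, CFSE = -0.6Δ₀ = -166 kJ/mol.
Low-spin t₂g⁴ eg⁰ gives -1.6Δ₀ = -443 kJ/mol, but forming 1 extra pair costs 1P = 309 kJ/mol, so E(LS) = -443 + 309 = -134 kJ/mol.
The difference is -134 − (-166) = 32 kJ/mol, so high-spin lies lower.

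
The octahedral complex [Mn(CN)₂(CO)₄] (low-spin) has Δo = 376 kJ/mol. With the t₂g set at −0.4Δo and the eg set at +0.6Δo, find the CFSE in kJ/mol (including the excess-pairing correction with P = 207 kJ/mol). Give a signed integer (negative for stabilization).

-338

Ligand charges: 2×(-1) from CN⁻ and 4×(+0) from CO sum to -2; with overall charge +0, Mn is +2.
Group 7 minus oxidation state +2 gives a d⁵ configuration for Mn²⁺.
Configuration: t₂g⁵ eg⁰.
The orbital stabilization is -2.0Δo = -2.0 × 376 = -752 kJ/mol.
Pairing penalty: 2 pairs vs 0 in the high-spin reference → 2 extra × P = 414 kJ/mol.
Combining: -752 + 414 = -338 kJ/mol.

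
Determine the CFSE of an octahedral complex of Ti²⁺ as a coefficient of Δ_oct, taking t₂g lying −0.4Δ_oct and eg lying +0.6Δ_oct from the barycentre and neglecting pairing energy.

-0.8 Δ_oct

Ti sits in group 4; removing 2 electrons leaves Ti²⁺ with 4 − 2 = 2 d electrons.
For octahedral d² the high- and low-spin configurations coincide.
Configuration: t₂g² eg⁰.
CFSE = 2(-0.4Δ_oct) + 0(0.6Δ_oct) = -0.8Δ_oct + 0.0Δ_oct = -0.8Δ_oct.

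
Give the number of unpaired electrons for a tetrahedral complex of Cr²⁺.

4

Cr²⁺: group 6, so d-count = 6 − 2 = 4.
Tetrahedral fields are weak (Δₜ ≈ 4/9 Δₒ), so electrons fill high-spin.
Configuration: e² t₂², giving 4 unpaired electrons.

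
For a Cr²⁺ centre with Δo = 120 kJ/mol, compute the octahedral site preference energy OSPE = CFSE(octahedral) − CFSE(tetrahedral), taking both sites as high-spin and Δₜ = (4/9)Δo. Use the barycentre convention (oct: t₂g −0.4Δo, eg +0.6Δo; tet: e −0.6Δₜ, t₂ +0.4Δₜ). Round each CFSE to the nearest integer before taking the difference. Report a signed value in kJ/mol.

-51

Cr²⁺: group 6, so d-count = 6 − 2 = 4.
Octahedral high-spin t₂g³ eg¹: CFSE = -0.6 × 120 = -72 kJ/mol.
In a tetrahedral site the filling is e² t₂²: CFSE(tet) = -0.4Δₜ = -0.4 × (4/9)(120) = -21 kJ/mol.
OSPE = -72 − (-21) = -51 kJ/mol.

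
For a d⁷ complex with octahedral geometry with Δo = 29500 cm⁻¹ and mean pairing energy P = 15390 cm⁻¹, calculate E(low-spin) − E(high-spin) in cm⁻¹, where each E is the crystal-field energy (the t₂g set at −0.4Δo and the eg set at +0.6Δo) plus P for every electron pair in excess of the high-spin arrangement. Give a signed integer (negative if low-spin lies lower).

In the high-spin limit (t₂g⁵ eg²) the orbital term is -0.8Δo = -23600 cm⁻¹, with no excess pairing.
For low-spin the configuration is t₂g⁶ eg¹: orbital energy -1.8 × 29500 = -53100 cm⁻¹, and 1 additional pair relative to high-spin adds 15390 cm⁻¹, giving -37710 cm⁻¹.
Thus E(LS) − E(HS) = -14110 cm⁻¹.

-14110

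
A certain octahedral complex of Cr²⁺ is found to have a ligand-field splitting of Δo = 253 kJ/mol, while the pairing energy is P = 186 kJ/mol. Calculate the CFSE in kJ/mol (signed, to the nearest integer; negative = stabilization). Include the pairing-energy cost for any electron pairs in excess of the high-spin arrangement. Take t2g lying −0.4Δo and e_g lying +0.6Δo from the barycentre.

-219

Cr²⁺: group 6, so d-count = 6 − 2 = 4.
With Δo > P the complex is low-spin.
That gives t2g^4 e_g^0.
Orbital CFSE = -1.6Δo = -1.6 × 253 = -405 kJ/mol.
Excess pairs vs high-spin: 1 − 0 = 1; pairing cost = +186 kJ/mol.
Net CFSE = -405 + 186 = -219 kJ/mol.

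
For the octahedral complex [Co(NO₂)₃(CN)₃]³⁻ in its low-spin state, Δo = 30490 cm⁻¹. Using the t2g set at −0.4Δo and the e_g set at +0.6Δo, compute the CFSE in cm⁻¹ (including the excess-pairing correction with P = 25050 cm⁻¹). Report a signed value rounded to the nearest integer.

Ligand charges: 3×(-1) from NO₂⁻ and 3×(-1) from CN⁻ sum to -6; with overall charge -3, Co is +3.
Group 9 minus oxidation state +3 gives a d⁶ configuration for Co³⁺.
The d⁶ electrons fill as t2g^6 e_g^0.
The orbital stabilization is -2.4Δo = -2.4 × 30490 = -73176 cm⁻¹.
Relative to high-spin t2g^4 e_g^2 (1 paired), the low-spin configuration has 2 additional pairs, contributing +2 × 25050 = +50100 cm⁻¹.
Net CFSE = -73176 + 50100 = -23076 cm⁻¹.

-23076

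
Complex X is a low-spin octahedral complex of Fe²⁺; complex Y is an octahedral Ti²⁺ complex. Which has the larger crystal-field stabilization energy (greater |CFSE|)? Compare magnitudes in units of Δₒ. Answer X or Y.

X

X: Fe sits in group 8; removing 2 electrons leaves Fe²⁺ with 8 − 2 = 6 d electrons; t₂g⁶ eg⁰, CFSE = -2.4Δₒ.
Y: Ti sits in group 4; removing 2 electrons leaves Ti²⁺ with 4 − 2 = 2 d electrons; For octahedral d² the high- and low-spin configurations coincide; t2g^2 e_g^0, CFSE = -0.8Δₒ.
So X has the larger |CFSE|.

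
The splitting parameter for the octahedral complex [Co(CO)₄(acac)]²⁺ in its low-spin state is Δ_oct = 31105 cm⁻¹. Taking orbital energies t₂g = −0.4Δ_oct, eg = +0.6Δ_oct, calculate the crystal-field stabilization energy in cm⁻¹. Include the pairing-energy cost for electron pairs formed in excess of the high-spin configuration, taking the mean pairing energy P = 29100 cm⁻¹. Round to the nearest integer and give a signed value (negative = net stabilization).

Ligand charges: 4×(+0) from CO and 1×(-1) from acac⁻ sum to -1; with overall charge +2, Co is +3.
Co sits in group 9; removing 3 electrons leaves Co³⁺ with 9 − 3 = 6 d electrons.
Configuration: t₂g⁶ eg⁰.
CFSE(orbital) = 6×(-0.4Δ_oct) + 0×(0.6Δ_oct) = -2.4Δ_oct; with Δ_oct = 31105 cm⁻¹ that is -74652 cm⁻¹.
High-spin d⁶ would be t₂g⁴ eg² with 1 pair; low-spin has 3, so 2 excess pairs cost +2P = +58200 cm⁻¹.
Net CFSE = -74652 + 58200 = -16452 cm⁻¹.

-16452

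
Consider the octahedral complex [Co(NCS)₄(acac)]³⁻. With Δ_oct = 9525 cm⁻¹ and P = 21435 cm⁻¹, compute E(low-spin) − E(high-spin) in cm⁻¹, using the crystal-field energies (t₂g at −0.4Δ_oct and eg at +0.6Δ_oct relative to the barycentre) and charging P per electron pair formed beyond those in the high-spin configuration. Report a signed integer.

Ligand charges: 4×(-1) from NCS⁻ and 1×(-1) from acac⁻ sum to -5; with overall charge -3, Co is +2.
Co is in group 9, so Co²⁺ is d⁷ (9 − 2 = 7).
High-spin: t₂g⁵ eg², CFSE = -0.8Δ_oct = -7620 cm⁻¹.
For low-spin the configuration is t₂g⁶ eg¹: orbital energy -1.8 × 9525 = -17145 cm⁻¹, and 1 additional pair relative to high-spin adds 21435 cm⁻¹, giving 4290 cm⁻¹.
Thus E(LS) − E(HS) = 11910 cm⁻¹.

11910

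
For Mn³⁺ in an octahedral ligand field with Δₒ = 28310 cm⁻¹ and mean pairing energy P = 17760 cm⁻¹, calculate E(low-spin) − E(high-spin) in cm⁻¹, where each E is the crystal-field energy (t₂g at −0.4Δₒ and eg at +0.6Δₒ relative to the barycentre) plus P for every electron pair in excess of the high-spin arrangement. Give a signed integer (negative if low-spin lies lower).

-10550

Group 7 minus oxidation state +3 gives a d⁴ configuration for Mn³⁺.
In the high-spin limit (t₂g³ eg¹) the orbital term is -0.6Δₒ = -16986 cm⁻¹, with no excess pairing.
Low-spin: t₂g⁴ eg⁰, orbital CFSE = -1.6Δₒ = -45296 cm⁻¹; plus 1 excess pair × P = +17760 cm⁻¹; total -27536 cm⁻¹.
The difference is -27536 − (-16986) = -10550 cm⁻¹, so low-spin lies lower.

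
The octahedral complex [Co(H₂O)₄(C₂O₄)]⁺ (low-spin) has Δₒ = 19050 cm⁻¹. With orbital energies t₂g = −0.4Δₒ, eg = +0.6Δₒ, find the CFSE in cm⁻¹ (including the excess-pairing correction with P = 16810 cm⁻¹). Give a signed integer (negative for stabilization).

Ligand charges: 4×(+0) from H₂O and 1×(-2) from C₂O₄²⁻ sum to -2; with overall charge +1, Co is +3.
Co is in group 9, so Co³⁺ is d⁶ (9 − 3 = 6).
Configuration: t₂g⁶ eg⁰.
Orbital CFSE = 6(-0.4) + 0(0.6) = -2.4Δₒ = -2.4 × 19050 = -45720 cm⁻¹.
High-spin d⁶ would be t₂g⁴ eg² with 1 pair; low-spin has 3, so 2 excess pairs cost +2P = +33620 cm⁻¹.
Overall CFSE = -45720 + 33620 = -12100 cm⁻¹.

-12100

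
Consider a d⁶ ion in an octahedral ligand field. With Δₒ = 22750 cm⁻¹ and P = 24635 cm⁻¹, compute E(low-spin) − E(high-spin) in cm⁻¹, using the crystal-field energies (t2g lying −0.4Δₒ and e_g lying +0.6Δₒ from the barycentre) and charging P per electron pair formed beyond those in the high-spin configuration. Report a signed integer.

High-spin: t2g^4 e_g^2, CFSE = -0.4Δₒ = -9100 cm⁻¹.
For low-spin the configuration is t2g^6 e_g^0: orbital energy -2.4 × 22750 = -54600 cm⁻¹, and 2 additional pairs relative to high-spin add 49270 cm⁻¹, giving -5330 cm⁻¹.
The difference is -5330 − (-9100) = 3770 cm⁻¹, so high-spin lies lower.

3770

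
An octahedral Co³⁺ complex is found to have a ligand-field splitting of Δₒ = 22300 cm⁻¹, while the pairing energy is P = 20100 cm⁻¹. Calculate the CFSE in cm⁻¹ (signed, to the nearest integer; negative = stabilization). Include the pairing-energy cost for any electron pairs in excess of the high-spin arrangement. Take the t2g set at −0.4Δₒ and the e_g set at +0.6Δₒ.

Group 9 minus oxidation state +3 gives a d⁶ configuration for Co³⁺.
Since Δₒ = 22300 cm⁻¹ > P = 20100 cm⁻¹, the complex adopts the low-spin configuration.
Configuration: t2g^6 e_g^0.
Orbital CFSE = -2.4Δₒ = -2.4 × 22300 = -53520 cm⁻¹.
Excess pairs vs high-spin: 3 − 1 = 2; pairing cost = +40200 cm⁻¹.
Net CFSE = -53520 + 40200 = -13320 cm⁻¹.

-13320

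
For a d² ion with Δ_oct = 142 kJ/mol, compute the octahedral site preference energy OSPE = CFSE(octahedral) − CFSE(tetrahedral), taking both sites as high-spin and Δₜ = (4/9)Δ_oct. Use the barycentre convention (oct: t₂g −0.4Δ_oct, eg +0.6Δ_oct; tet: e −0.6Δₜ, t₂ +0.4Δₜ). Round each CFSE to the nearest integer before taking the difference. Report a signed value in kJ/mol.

-38

Octahedral (high-spin): t2g^2 e_g^0, CFSE = 2(−0.4) + 0(+0.6) = -0.8Δ_oct = -0.8 × 142 = -114 kJ/mol.
Tetrahedral e^2 t2^0 gives -1.2Δₜ = -1.2 × (4/9) × 142 = -76 kJ/mol.
OSPE = CFSE(oct) − CFSE(tet) = -114 − (-76) = -38 kJ/mol.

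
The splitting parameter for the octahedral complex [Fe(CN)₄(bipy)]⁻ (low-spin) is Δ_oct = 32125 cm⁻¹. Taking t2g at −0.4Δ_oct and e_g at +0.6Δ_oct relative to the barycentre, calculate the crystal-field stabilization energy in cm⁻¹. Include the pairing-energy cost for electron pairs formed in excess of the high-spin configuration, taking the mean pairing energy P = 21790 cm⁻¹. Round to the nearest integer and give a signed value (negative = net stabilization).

-20670

Ligand charges: 4×(-1) from CN⁻ and 1×(+0) from bipy sum to -4; with overall charge -1, Fe is +3.
Group 8 minus oxidation state +3 gives a d⁵ configuration for Fe³⁺.
The d⁵ electrons fill as t2g^5 e_g^0.
The orbital stabilization is -2.0Δ_oct = -2.0 × 32125 = -64250 cm⁻¹.
Pairing penalty: 2 pairs vs 0 in the high-spin reference → 2 extra × P = 43580 cm⁻¹.
Net CFSE = -64250 + 43580 = -20670 cm⁻¹.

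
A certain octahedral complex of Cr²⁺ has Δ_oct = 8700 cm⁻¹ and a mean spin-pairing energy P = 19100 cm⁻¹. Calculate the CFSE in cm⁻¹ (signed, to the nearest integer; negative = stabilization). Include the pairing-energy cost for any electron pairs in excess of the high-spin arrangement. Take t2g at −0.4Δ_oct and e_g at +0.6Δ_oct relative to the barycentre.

Group 6 minus oxidation state +2 gives a d⁴ configuration for Cr²⁺.
Since Δ_oct = 8700 cm⁻¹ < P = 19100 cm⁻¹, the complex adopts the high-spin configuration.
That gives t2g^3 e_g^1.
Orbital CFSE = -0.6Δ_oct = -0.6 × 8700 = -5220 cm⁻¹.
High-spin has no excess pairs, so no pairing correction applies.

-5220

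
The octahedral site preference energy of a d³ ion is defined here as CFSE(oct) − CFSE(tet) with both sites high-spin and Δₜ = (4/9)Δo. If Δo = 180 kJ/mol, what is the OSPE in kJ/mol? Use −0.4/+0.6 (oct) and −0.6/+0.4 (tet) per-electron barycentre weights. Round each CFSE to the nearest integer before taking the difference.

-152

Octahedral (high-spin): t₂g³ eg⁰, CFSE = 3(−0.4) + 0(+0.6) = -1.2Δo = -1.2 × 180 = -216 kJ/mol.
Tetrahedral e² t₂¹ gives -0.8Δₜ = -0.8 × (4/9) × 180 = -64 kJ/mol.
OSPE = CFSE(oct) − CFSE(tet) = -216 − (-64) = -152 kJ/mol.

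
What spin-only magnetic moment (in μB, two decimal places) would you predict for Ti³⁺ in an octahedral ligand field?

Ti³⁺: group 4, so d-count = 4 − 3 = 1.
Configuration: t₂g¹ eg⁰ → 1 unpaired electron.
μ(spin-only) = √[1(1+2)] = √3 ≈ 1.73 μB.

1.73 μB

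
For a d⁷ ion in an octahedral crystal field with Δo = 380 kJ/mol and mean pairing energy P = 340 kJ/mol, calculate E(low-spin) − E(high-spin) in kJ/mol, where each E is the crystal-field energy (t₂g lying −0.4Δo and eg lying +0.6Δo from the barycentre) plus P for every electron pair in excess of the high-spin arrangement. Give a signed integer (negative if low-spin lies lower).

-40

High-spin: t₂g⁵ eg², CFSE = -0.8Δo = -304 kJ/mol.
Low-spin: t₂g⁶ eg¹, orbital CFSE = -1.8Δo = -684 kJ/mol; plus 1 excess pair × P = +340 kJ/mol; total -344 kJ/mol.
E(LS) − E(HS) = -344 − (-304) = -40 kJ/mol.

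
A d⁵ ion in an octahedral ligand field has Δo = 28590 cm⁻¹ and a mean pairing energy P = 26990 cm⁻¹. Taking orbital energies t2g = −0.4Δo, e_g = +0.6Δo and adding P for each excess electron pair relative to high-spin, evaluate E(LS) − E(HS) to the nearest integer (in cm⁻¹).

-3200

High-spin d⁵ fills as t2g^3 e_g^2 with CFSE 3(−0.4) + 2(+0.6) = 0.0Δo = 0 cm⁻¹.
For low-spin the configuration is t2g^5 e_g^0: orbital energy -2.0 × 28590 = -57180 cm⁻¹, and 2 additional pairs relative to high-spin add 53980 cm⁻¹, giving -3200 cm⁻¹.
Thus E(LS) − E(HS) = -3200 cm⁻¹.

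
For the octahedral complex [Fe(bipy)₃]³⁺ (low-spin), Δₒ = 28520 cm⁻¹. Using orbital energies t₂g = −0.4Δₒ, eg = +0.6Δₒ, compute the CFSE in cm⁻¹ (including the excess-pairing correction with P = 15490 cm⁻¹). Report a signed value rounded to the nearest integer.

-26060

bipy is neutral, so the +3 overall charge sits on Fe: oxidation state +3.
Fe³⁺: group 8, so d-count = 8 − 3 = 5.
Electron filling gives t₂g⁵ eg⁰.
The orbital stabilization is -2.0Δₒ = -2.0 × 28520 = -57040 cm⁻¹.
High-spin d⁵ would be t₂g³ eg² with 0 pairs; low-spin has 2, so 2 excess pairs cost +2P = +30980 cm⁻¹.
Net CFSE = -57040 + 30980 = -26060 cm⁻¹.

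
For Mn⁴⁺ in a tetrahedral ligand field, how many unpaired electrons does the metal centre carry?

Mn is in group 7, so Mn⁴⁺ is d³ (7 − 4 = 3).
With tetrahedral geometry the complex is necessarily high-spin.
Configuration: e^2 t2^1, giving 3 unpaired electrons.

3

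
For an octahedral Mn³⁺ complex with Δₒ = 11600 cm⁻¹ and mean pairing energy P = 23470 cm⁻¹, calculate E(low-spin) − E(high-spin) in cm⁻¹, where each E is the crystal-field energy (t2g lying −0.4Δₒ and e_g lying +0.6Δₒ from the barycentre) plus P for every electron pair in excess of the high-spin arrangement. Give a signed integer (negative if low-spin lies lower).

11870

Group 7 minus oxidation state +3 gives a d⁴ configuration for Mn³⁺.
In the high-spin limit (t2g^3 e_g^1) the orbital term is -0.6Δₒ = -6960 cm⁻¹, with no excess pairing.
Low-spin: t2g^4 e_g^0, orbital CFSE = -1.6Δₒ = -18560 cm⁻¹; plus 1 excess pair × P = +23470 cm⁻¹; total 4910 cm⁻¹.
Thus E(LS) − E(HS) = 11870 cm⁻¹.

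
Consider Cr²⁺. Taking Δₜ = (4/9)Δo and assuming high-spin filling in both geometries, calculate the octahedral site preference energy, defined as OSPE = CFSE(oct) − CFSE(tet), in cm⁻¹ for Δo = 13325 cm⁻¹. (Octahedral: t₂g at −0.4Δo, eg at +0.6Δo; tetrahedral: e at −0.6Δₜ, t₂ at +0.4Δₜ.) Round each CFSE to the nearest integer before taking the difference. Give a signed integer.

-5626

Group 6 minus oxidation state +2 gives a d⁴ configuration for Cr²⁺.
Octahedral (high-spin): t₂g³ eg¹, CFSE = 3(−0.4) + 1(+0.6) = -0.6Δo = -0.6 × 13325 = -7995 cm⁻¹.
Tetrahedral e² t₂² gives -0.4Δₜ = -0.4 × (4/9) × 13325 = -2369 cm⁻¹.
OSPE = -7995 − (-2369) = -5626 cm⁻¹.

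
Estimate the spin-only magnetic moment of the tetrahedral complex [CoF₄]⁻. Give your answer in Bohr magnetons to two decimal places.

Each F⁻ contributes -1; 4 × (-1) = -4. With overall charge -1, Co is in the +3 oxidation state.
Co sits in group 9; removing 3 electrons leaves Co³⁺ with 9 − 3 = 6 d electrons.
Tetrahedral fields are weak (Δₜ ≈ 4/9 Δₒ), so electrons fill high-spin.
Configuration: e³ t₂³ → 4 unpaired electrons.
μ(spin-only) = √[4(4+2)] = √24 ≈ 4.90 Bohr magnetons.

4.90 Bohr magnetons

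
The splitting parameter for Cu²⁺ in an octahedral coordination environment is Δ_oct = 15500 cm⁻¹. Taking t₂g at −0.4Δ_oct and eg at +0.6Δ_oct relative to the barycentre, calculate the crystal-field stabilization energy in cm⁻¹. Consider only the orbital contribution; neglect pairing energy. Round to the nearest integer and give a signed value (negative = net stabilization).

Cu²⁺: group 11, so d-count = 11 − 2 = 9.
For octahedral d⁹ the high- and low-spin configurations coincide.
Configuration: t₂g⁶ eg³.
CFSE(orbital) = 6×(-0.4Δ_oct) + 3×(0.6Δ_oct) = -0.6Δ_oct; with Δ_oct = 15500 cm⁻¹ that is -9300 cm⁻¹.

-9300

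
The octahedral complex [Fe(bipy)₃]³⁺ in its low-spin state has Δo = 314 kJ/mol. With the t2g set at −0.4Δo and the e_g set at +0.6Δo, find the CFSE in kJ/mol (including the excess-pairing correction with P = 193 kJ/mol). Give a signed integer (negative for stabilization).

-242

bipy is neutral, so the +3 overall charge sits on Fe: oxidation state +3.
Fe³⁺: group 8, so d-count = 8 − 3 = 5.
Configuration: t2g^5 e_g^0.
The orbital stabilization is -2.0Δo = -2.0 × 314 = -628 kJ/mol.
Pairing penalty: 2 pairs vs 0 in the high-spin reference → 2 extra × P = 386 kJ/mol.
Net CFSE = -628 + 386 = -242 kJ/mol.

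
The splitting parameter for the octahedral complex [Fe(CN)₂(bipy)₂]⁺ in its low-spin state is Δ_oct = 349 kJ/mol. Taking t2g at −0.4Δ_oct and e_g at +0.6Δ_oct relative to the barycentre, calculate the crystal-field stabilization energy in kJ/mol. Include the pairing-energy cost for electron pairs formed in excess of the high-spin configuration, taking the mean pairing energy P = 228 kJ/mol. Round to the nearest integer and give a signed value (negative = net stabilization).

-242

Ligand charges: 2×(-1) from CN⁻ and 2×(+0) from bipy sum to -2; with overall charge +1, Fe is +3.
Fe³⁺: group 8, so d-count = 8 − 3 = 5.
Electron filling gives t2g^5 e_g^0.
CFSE(orbital) = 5×(-0.4Δ_oct) + 0×(0.6Δ_oct) = -2.0Δ_oct; with Δ_oct = 349 kJ/mol that is -698 kJ/mol.
Pairing penalty: 2 pairs vs 0 in the high-spin reference → 2 extra × P = 456 kJ/mol.
Net CFSE = -698 + 456 = -242 kJ/mol.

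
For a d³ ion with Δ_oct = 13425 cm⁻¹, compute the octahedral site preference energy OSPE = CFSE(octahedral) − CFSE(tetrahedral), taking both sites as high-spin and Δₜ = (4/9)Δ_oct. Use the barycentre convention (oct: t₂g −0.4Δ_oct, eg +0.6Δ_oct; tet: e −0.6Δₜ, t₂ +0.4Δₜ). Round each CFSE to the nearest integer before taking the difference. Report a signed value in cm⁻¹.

In an octahedral site d³ (HS) is t₂g³ eg⁰, giving CFSE(oct) = -1.2Δ_oct = -16110 cm⁻¹.
Tetrahedral: e² t₂¹, CFSE = 2(−0.6) + 1(+0.4) = -0.8Δₜ = -0.8 × (4/9) × 13425 = -4773 cm⁻¹.
OSPE = -16110 − (-4773) = -11337 cm⁻¹.

-11337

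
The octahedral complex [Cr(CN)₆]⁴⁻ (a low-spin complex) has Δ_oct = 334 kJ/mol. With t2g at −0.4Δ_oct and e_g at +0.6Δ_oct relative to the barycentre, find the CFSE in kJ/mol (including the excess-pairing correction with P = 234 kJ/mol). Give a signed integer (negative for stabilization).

-300

Each CN⁻ contributes -1; 6 × (-1) = -6. With overall charge -4, Cr is in the +2 oxidation state.
Cr²⁺: group 6, so d-count = 6 − 2 = 4.
The d⁴ electrons fill as t2g^4 e_g^0.
The orbital stabilization is -1.6Δ_oct = -1.6 × 334 = -534 kJ/mol.
High-spin d⁴ would be t2g^3 e_g^1 with 0 pairs; low-spin has 1, so 1 excess pair costs +1P = +234 kJ/mol.
Combining: -534 + 234 = -300 kJ/mol.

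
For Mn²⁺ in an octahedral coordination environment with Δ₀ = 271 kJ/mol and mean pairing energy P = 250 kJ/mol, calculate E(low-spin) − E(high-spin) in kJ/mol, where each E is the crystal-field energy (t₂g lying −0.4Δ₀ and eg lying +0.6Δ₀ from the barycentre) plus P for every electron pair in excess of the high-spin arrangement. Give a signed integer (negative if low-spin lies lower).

Mn sits in group 7; removing 2 electrons leaves Mn²⁺ with 7 − 2 = 5 d electrons.
High-spin d⁵ fills as t₂g³ eg² with CFSE 3(−0.4) + 2(+0.6) = 0.0Δ₀ = 0 kJ/mol.
Low-spin: t₂g⁵ eg⁰, orbital CFSE = -2.0Δ₀ = -542 kJ/mol; plus 2 excess pairs × P = +500 kJ/mol; total -42 kJ/mol.
Thus E(LS) − E(HS) = -42 kJ/mol.

-42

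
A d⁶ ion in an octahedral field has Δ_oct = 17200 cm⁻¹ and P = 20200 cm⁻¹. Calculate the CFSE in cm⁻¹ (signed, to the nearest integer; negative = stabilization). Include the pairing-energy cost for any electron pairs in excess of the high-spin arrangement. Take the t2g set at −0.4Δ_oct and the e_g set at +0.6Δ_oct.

Δ_oct < P, so pairing is avoided: the ground state is high-spin.
Filling d⁶ accordingly: t2g^4 e_g^2.
Orbital CFSE = -0.4Δ_oct = -0.4 × 17200 = -6880 cm⁻¹.
High-spin has no excess pairs, so no pairing correction applies.

-6880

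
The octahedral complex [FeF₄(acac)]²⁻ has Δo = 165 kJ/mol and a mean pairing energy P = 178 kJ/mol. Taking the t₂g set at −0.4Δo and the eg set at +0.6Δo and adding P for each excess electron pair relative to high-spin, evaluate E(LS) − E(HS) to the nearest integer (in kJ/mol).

Ligand charges: 4×(-1) from F⁻ and 1×(-1) from acac⁻ sum to -5; with overall charge -2, Fe is +3.
Group 8 minus oxidation state +3 gives a d⁵ configuration for Fe³⁺.
High-spin d⁵ fills as t₂g³ eg² with CFSE 3(−0.4) + 2(+0.6) = 0.0Δo = 0 kJ/mol.
Low-spin: t₂g⁵ eg⁰, orbital CFSE = -2.0Δo = -330 kJ/mol; plus 2 excess pairs × P = +356 kJ/mol; total 26 kJ/mol.
E(LS) − E(HS) = 26 − (0) = 26 kJ/mol.

26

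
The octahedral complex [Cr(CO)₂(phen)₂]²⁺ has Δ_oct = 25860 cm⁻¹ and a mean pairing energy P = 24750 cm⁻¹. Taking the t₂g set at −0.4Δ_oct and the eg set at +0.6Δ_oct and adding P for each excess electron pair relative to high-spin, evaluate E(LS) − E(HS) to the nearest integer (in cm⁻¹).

-1110

Ligand charges: 2×(+0) from CO and 2×(+0) from phen sum to +0; with overall charge +2, Cr is +2.
Cr²⁺: group 6, so d-count = 6 − 2 = 4.
In the high-spin limit (t₂g³ eg¹) the orbital term is -0.6Δ_oct = -15516 cm⁻¹, with no excess pairing.
Low-spin t₂g⁴ eg⁰ gives -1.6Δ_oct = -41376 cm⁻¹, but forming 1 extra pair costs 1P = 24750 cm⁻¹, so E(LS) = -41376 + 24750 = -16626 cm⁻¹.
Thus E(LS) − E(HS) = -1110 cm⁻¹.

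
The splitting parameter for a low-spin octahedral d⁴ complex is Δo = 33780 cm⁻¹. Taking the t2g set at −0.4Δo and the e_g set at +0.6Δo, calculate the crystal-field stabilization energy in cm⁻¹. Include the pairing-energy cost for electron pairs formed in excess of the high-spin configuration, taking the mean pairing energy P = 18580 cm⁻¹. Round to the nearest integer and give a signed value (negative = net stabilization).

The d⁴ electrons fill as t2g^4 e_g^0.
Orbital CFSE = 4(-0.4) + 0(0.6) = -1.6Δo = -1.6 × 33780 = -54048 cm⁻¹.
High-spin d⁴ would be t2g^3 e_g^1 with 0 pairs; low-spin has 1, so 1 excess pair costs +1P = +18580 cm⁻¹.
Overall CFSE = -54048 + 18580 = -35468 cm⁻¹.

-35468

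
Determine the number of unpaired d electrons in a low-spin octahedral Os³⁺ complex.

Os is in group 8, so Os³⁺ is d⁵ (8 − 3 = 5).
Configuration: t₂g⁵ eg⁰, giving 1 unpaired electron.

1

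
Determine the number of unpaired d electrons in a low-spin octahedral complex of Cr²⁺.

Cr sits in group 6; removing 2 electrons leaves Cr²⁺ with 6 − 2 = 4 d electrons.
Configuration: t2g^4 e_g^0, giving 2 unpaired electrons.

2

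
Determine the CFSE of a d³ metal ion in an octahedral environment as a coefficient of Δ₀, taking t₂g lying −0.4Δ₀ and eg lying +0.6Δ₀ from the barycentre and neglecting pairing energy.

-1.2 Δ₀

Configuration: t₂g³ eg⁰.
CFSE = 3(-0.4Δ₀) + 0(0.6Δ₀) = -1.2Δ₀ + 0.0Δ₀ = -1.2Δ₀.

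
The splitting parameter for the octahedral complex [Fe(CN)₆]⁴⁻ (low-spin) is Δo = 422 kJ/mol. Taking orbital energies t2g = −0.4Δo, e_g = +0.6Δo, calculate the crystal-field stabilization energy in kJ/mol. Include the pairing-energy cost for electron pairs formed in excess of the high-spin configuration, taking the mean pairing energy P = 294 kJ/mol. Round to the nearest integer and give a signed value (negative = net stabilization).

-425

Each CN⁻ contributes -1; 6 × (-1) = -6. With overall charge -4, Fe is in the +2 oxidation state.
Group 8 minus oxidation state +2 gives a d⁶ configuration for Fe²⁺.
The d⁶ electrons fill as t2g^6 e_g^0.
CFSE(orbital) = 6×(-0.4Δo) + 0×(0.6Δo) = -2.4Δo; with Δo = 422 kJ/mol that is -1013 kJ/mol.
Pairing penalty: 3 pairs vs 1 in the high-spin reference → 2 extra × P = 588 kJ/mol.
Overall CFSE = -1013 + 588 = -425 kJ/mol.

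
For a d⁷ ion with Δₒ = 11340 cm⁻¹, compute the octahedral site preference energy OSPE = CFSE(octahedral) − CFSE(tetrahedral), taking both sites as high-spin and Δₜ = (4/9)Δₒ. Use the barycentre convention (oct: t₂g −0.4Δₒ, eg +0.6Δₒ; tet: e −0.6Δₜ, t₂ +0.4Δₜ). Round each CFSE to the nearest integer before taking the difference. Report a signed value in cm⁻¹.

-3024

In an octahedral site d⁷ (HS) is t2g^5 e_g^2, giving CFSE(oct) = -0.8Δₒ = -9072 cm⁻¹.
In a tetrahedral site the filling is e^4 t2^3: CFSE(tet) = -1.2Δₜ = -1.2 × (4/9)(11340) = -6048 cm⁻¹.
Subtracting, OSPE = -9072 − (-6048) = -3024 cm⁻¹.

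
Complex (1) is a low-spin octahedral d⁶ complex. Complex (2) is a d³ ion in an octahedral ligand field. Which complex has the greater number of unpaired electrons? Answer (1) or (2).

(1): t₂g⁶ eg⁰ → 0 unpaired.
(2): t2g^3 e_g^0 → 3 unpaired.
So (2) has more unpaired electrons.

(2)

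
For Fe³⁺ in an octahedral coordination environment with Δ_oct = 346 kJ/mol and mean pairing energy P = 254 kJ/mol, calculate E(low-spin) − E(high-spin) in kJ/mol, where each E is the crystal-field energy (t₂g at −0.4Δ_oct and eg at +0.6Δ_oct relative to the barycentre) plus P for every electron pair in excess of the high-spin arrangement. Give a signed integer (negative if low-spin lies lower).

-184

Fe is in group 8, so Fe³⁺ is d⁵ (8 − 3 = 5).
High-spin: t₂g³ eg², CFSE = 0.0Δ_oct = 0 kJ/mol.
Low-spin t₂g⁵ eg⁰ gives -2.0Δ_oct = -692 kJ/mol, but forming 2 extra pairs costs 2P = 508 kJ/mol, so E(LS) = -692 + 508 = -184 kJ/mol.
Thus E(LS) − E(HS) = -184 kJ/mol.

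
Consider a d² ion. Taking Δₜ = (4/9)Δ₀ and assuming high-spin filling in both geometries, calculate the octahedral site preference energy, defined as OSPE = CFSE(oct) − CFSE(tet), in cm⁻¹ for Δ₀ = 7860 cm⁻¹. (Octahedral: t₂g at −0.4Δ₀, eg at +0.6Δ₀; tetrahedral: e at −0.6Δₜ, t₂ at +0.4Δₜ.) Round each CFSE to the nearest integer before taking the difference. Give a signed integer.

-2096

In an octahedral site d² (HS) is t2g^2 e_g^0, giving CFSE(oct) = -0.8Δ₀ = -6288 cm⁻¹.
Tetrahedral: e^2 t2^0, CFSE = 2(−0.6) + 0(+0.4) = -1.2Δₜ = -1.2 × (4/9) × 7860 = -4192 cm⁻¹.
Subtracting, OSPE = -6288 − (-4192) = -2096 cm⁻¹.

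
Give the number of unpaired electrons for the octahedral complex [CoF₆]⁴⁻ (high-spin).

Each F⁻ contributes -1; 6 × (-1) = -6. With overall charge -4, Co is in the +2 oxidation state.
Group 9 minus oxidation state +2 gives a d⁷ configuration for Co²⁺.
Configuration: t2g^5 e_g^2, giving 3 unpaired electrons.

3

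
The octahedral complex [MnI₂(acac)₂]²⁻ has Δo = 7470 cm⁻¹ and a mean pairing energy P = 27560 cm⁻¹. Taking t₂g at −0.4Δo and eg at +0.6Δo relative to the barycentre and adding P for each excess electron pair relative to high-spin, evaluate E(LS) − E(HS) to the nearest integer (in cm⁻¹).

40180

Ligand charges: 2×(-1) from I⁻ and 2×(-1) from acac⁻ sum to -4; with overall charge -2, Mn is +2.
Group 7 minus oxidation state +2 gives a d⁵ configuration for Mn²⁺.
High-spin d⁵ fills as t₂g³ eg² with CFSE 3(−0.4) + 2(+0.6) = 0.0Δo = 0 cm⁻¹.
Low-spin t₂g⁵ eg⁰ gives -2.0Δo = -14940 cm⁻¹, but forming 2 extra pairs costs 2P = 55120 cm⁻¹, so E(LS) = -14940 + 55120 = 40180 cm⁻¹.
Thus E(LS) − E(HS) = 40180 cm⁻¹.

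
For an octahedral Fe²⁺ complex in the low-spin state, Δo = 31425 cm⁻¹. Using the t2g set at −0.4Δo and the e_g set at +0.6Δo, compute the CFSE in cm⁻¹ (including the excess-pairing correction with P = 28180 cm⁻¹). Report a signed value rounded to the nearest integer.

Fe is in group 8, so Fe²⁺ is d⁶ (8 − 2 = 6).
The d⁶ electrons fill as t2g^6 e_g^0.
Orbital CFSE = 6(-0.4) + 0(0.6) = -2.4Δo = -2.4 × 31425 = -75420 cm⁻¹.
Pairing penalty: 3 pairs vs 1 in the high-spin reference → 2 extra × P = 56360 cm⁻¹.
Net CFSE = -75420 + 56360 = -19060 cm⁻¹.

-19060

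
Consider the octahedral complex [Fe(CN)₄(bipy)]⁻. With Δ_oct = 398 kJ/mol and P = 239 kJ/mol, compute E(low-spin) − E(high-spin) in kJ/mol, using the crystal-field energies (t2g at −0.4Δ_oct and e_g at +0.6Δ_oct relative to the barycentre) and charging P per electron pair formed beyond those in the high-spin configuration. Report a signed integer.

Ligand charges: 4×(-1) from CN⁻ and 1×(+0) from bipy sum to -4; with overall charge -1, Fe is +3.
Fe³⁺: group 8, so d-count = 8 − 3 = 5.
High-spin d⁵ fills as t2g^3 e_g^2 with CFSE 3(−0.4) + 2(+0.6) = 0.0Δ_oct = 0 kJ/mol.
For low-spin the configuration is t2g^5 e_g^0: orbital energy -2.0 × 398 = -796 kJ/mol, and 2 additional pairs relative to high-spin add 478 kJ/mol, giving -318 kJ/mol.
Thus E(LS) − E(HS) = -318 kJ/mol.

-318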